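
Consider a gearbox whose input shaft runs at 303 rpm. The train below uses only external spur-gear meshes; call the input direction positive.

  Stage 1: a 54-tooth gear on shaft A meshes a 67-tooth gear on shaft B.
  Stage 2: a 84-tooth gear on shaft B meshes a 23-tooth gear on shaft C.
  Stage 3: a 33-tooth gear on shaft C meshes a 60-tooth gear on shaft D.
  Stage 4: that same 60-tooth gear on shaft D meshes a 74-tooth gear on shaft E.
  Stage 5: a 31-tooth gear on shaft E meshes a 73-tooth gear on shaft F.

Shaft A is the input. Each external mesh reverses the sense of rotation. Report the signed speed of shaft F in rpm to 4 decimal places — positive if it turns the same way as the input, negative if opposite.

-168.9017 rpm (opposite to input, |ω| = 168.9017 rpm)

Stage 1 [54T→67T]: ω = 303.0000×54/67 = 244.2090 rpm, dir flips to −; running = −244.2090
Stage 2 [84T→23T]: ω = 244.2090×84/23 = 891.8936 rpm, dir flips to +; running = +891.8936
Stage 3 [33T→60T]: ω = 891.8936×33/60 = 490.5415 rpm, dir flips to −; running = −490.5415
Stage 4 [60T→74T]: ω = 490.5415×60/74 = 397.7363 rpm, dir flips to +; running = +397.7363
Stage 5 [31T→73T]: ω = 397.7363×31/73 = 168.9017 rpm, dir flips to −; running = −168.9017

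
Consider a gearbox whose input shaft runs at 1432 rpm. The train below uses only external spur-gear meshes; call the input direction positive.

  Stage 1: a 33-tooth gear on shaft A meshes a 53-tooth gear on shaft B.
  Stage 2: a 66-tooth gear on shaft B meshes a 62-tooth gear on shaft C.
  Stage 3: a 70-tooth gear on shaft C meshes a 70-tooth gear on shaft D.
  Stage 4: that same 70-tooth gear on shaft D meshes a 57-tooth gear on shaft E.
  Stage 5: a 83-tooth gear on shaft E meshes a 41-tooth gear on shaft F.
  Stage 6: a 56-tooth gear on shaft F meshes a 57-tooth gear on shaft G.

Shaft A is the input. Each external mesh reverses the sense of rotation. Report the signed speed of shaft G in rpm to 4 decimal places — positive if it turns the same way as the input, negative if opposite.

+2318.2695 rpm (same as input, |ω| = 2318.2695 rpm)

Stage 1 [33T→53T]: ω = 1432.0000×33/53 = 891.6226 rpm, dir flips to −; running = −891.6226
Stage 2 [66T→62T]: ω = 891.6226×66/62 = 949.1467 rpm, dir flips to +; running = +949.1467
Stage 3 [70T→70T]: ω = 949.1467×70/70 = 949.1467 rpm, dir flips to −; running = −949.1467
Stage 4 [70T→57T]: ω = 949.1467×70/57 = 1165.6187 rpm, dir flips to +; running = +1165.6187
Stage 5 [83T→41T]: ω = 1165.6187×83/41 = 2359.6672 rpm, dir flips to −; running = −2359.6672
Stage 6 [56T→57T]: ω = 2359.6672×56/57 = 2318.2695 rpm, dir flips to +; running = +2318.2695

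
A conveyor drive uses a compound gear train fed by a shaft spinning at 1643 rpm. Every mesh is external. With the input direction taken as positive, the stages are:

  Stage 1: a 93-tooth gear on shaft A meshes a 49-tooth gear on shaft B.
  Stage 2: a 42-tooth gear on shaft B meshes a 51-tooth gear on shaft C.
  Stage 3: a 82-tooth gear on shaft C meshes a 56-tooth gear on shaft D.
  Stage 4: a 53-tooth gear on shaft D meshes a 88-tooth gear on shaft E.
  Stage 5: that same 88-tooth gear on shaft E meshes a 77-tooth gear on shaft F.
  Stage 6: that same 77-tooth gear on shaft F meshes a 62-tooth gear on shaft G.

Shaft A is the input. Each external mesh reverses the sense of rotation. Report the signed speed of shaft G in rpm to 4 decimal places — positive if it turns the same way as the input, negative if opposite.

Stage 1 [93T→49T]: ω = 1643.0000×93/49 = 3118.3469 rpm, dir flips to −; running = −3118.3469
Stage 2 [42T→51T]: ω = 3118.3469×42/51 = 2568.0504 rpm, dir flips to +; running = +2568.0504
Stage 3 [82T→56T]: ω = 2568.0504×82/56 = 3760.3595 rpm, dir flips to −; running = −3760.3595
Stage 4 [53T→88T]: ω = 3760.3595×53/88 = 2264.7620 rpm, dir flips to +; running = +2264.7620
Stage 5 [88T→77T]: ω = 2264.7620×88/77 = 2588.2994 rpm, dir flips to −; running = −2588.2994
Stage 6 [77T→62T]: ω = 2588.2994×77/62 = 3214.5009 rpm, dir flips to +; running = +3214.5009

+3214.5009 rpm (same as input, |ω| = 3214.5009 rpm)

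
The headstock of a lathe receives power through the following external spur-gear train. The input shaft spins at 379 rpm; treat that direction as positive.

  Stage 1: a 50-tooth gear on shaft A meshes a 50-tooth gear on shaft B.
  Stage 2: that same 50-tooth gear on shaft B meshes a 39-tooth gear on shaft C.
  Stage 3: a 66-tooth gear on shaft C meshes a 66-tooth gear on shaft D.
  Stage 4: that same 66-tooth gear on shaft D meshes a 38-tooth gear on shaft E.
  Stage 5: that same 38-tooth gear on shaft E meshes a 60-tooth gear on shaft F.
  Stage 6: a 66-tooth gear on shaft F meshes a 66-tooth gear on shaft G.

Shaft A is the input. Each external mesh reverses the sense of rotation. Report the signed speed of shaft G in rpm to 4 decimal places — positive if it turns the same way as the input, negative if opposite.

+534.4872 rpm (same as input, |ω| = 534.4872 rpm)

Stage 1 [50T→50T]: ω = 379.0000×50/50 = 379.0000 rpm, dir flips to −; running = −379.0000
Stage 2 [50T→39T]: ω = 379.0000×50/39 = 485.8974 rpm, dir flips to +; running = +485.8974
Stage 3 [66T→66T]: ω = 485.8974×66/66 = 485.8974 rpm, dir flips to −; running = −485.8974
Stage 4 [66T→38T]: ω = 485.8974×66/38 = 843.9271 rpm, dir flips to +; running = +843.9271
Stage 5 [38T→60T]: ω = 843.9271×38/60 = 534.4872 rpm, dir flips to −; running = −534.4872
Stage 6 [66T→66T]: ω = 534.4872×66/66 = 534.4872 rpm, dir flips to +; running = +534.4872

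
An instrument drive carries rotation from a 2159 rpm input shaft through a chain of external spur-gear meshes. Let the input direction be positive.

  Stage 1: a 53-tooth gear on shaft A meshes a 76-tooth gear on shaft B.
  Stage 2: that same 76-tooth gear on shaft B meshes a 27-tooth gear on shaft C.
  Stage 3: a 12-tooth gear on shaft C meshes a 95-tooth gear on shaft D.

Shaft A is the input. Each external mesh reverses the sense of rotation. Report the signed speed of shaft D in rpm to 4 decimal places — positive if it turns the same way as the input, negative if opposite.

-535.3310 rpm (opposite to input, |ω| = 535.3310 rpm)

Stage 1 [53T→76T]: ω = 2159.0000×53/76 = 1505.6184 rpm, dir flips to −; running = −1505.6184
Stage 2 [76T→27T]: ω = 1505.6184×76/27 = 4238.0370 rpm, dir flips to +; running = +4238.0370
Stage 3 [12T→95T]: ω = 4238.0370×12/95 = 535.3310 rpm, dir flips to −; running = −535.3310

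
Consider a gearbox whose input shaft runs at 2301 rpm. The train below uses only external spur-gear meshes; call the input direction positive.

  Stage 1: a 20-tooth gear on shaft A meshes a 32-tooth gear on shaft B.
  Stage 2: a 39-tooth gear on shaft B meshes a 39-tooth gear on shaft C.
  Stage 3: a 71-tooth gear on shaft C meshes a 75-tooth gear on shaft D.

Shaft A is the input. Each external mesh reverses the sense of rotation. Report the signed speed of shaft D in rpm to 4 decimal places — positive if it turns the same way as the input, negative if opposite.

Stage 1 [20T→32T]: ω = 2301.0000×20/32 = 1438.1250 rpm, dir flips to −; running = −1438.1250
Stage 2 [39T→39T]: ω = 1438.1250×39/39 = 1438.1250 rpm, dir flips to +; running = +1438.1250
Stage 3 [71T→75T]: ω = 1438.1250×71/75 = 1361.4250 rpm, dir flips to −; running = −1361.4250

-1361.4250 rpm (opposite to input, |ω| = 1361.4250 rpm)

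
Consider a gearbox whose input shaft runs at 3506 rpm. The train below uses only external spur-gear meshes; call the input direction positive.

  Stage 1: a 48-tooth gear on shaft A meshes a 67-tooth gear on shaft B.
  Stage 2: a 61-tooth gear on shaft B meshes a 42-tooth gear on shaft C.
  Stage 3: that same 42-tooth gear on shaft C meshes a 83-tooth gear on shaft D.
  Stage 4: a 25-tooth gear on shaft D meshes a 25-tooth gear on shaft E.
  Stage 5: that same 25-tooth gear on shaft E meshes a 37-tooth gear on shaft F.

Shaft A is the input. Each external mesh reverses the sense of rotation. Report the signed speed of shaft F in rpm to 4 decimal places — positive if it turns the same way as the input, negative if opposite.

-1247.2927 rpm (opposite to input, |ω| = 1247.2927 rpm)

Stage 1 [48T→67T]: ω = 3506.0000×48/67 = 2511.7612 rpm, dir flips to −; running = −2511.7612
Stage 2 [61T→42T]: ω = 2511.7612×61/42 = 3648.0341 rpm, dir flips to +; running = +3648.0341
Stage 3 [42T→83T]: ω = 3648.0341×42/83 = 1845.9932 rpm, dir flips to −; running = −1845.9932
Stage 4 [25T→25T]: ω = 1845.9932×25/25 = 1845.9932 rpm, dir flips to +; running = +1845.9932
Stage 5 [25T→37T]: ω = 1845.9932×25/37 = 1247.2927 rpm, dir flips to −; running = −1247.2927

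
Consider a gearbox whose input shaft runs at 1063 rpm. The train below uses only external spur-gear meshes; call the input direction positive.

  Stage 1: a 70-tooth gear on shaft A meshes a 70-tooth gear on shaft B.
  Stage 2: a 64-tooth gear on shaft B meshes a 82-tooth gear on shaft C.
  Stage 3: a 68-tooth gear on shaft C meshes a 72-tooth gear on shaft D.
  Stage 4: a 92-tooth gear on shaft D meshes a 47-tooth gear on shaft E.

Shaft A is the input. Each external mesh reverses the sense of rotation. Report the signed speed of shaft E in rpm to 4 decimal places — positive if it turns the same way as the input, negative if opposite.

+1533.7895 rpm (same as input, |ω| = 1533.7895 rpm)

Stage 1 [70T→70T]: ω = 1063.0000×70/70 = 1063.0000 rpm, dir flips to −; running = −1063.0000
Stage 2 [64T→82T]: ω = 1063.0000×64/82 = 829.6585 rpm, dir flips to +; running = +829.6585
Stage 3 [68T→72T]: ω = 829.6585×68/72 = 783.5664 rpm, dir flips to −; running = −783.5664
Stage 4 [92T→47T]: ω = 783.5664×92/47 = 1533.7895 rpm, dir flips to +; running = +1533.7895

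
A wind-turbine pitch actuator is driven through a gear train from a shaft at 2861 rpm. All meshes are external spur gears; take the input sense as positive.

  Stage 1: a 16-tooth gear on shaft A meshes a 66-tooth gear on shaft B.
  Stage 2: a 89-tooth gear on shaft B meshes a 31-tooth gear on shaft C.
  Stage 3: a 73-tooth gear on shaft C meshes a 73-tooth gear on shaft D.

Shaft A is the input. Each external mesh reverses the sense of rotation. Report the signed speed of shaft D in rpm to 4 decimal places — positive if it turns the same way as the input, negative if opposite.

-1991.2336 rpm (opposite to input, |ω| = 1991.2336 rpm)

Stage 1 [16T→66T]: ω = 2861.0000×16/66 = 693.5758 rpm, dir flips to −; running = −693.5758
Stage 2 [89T→31T]: ω = 693.5758×89/31 = 1991.2336 rpm, dir flips to +; running = +1991.2336
Stage 3 [73T→73T]: ω = 1991.2336×73/73 = 1991.2336 rpm, dir flips to −; running = −1991.2336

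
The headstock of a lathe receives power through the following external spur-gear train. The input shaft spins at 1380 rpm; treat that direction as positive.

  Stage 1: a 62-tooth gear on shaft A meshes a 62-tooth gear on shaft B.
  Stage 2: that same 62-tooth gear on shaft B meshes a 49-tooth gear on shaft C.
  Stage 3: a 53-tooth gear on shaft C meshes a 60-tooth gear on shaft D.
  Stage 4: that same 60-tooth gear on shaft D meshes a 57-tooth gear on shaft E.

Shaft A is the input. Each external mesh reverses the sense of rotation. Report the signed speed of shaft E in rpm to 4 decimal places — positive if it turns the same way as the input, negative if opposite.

Stage 1 [62T→62T]: ω = 1380.0000×62/62 = 1380.0000 rpm, dir flips to −; running = −1380.0000
Stage 2 [62T→49T]: ω = 1380.0000×62/49 = 1746.1224 rpm, dir flips to +; running = +1746.1224
Stage 3 [53T→60T]: ω = 1746.1224×53/60 = 1542.4082 rpm, dir flips to −; running = −1542.4082
Stage 4 [60T→57T]: ω = 1542.4082×60/57 = 1623.5875 rpm, dir flips to +; running = +1623.5875

+1623.5875 rpm (same as input, |ω| = 1623.5875 rpm)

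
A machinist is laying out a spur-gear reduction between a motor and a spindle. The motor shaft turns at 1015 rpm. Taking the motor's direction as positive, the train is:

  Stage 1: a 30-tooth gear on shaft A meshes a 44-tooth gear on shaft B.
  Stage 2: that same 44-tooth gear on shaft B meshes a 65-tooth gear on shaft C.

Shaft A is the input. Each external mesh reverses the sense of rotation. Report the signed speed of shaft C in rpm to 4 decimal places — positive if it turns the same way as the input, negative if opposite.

+468.4615 rpm (same as input, |ω| = 468.4615 rpm)

Stage 1 [30T→44T]: ω = 1015.0000×30/44 = 692.0455 rpm, dir flips to −; running = −692.0455
Stage 2 [44T→65T]: ω = 692.0455×44/65 = 468.4615 rpm, dir flips to +; running = +468.4615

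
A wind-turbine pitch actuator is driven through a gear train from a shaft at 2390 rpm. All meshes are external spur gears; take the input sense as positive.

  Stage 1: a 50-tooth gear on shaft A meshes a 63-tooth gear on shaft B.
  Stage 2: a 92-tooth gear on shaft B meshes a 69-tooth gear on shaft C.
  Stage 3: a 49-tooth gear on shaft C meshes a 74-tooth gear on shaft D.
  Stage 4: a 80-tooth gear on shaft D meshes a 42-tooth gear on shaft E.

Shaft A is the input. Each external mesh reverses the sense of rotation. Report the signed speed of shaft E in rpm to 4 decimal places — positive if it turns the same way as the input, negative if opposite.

+3189.8565 rpm (same as input, |ω| = 3189.8565 rpm)

Stage 1 [50T→63T]: ω = 2390.0000×50/63 = 1896.8254 rpm, dir flips to −; running = −1896.8254
Stage 2 [92T→69T]: ω = 1896.8254×92/69 = 2529.1005 rpm, dir flips to +; running = +2529.1005
Stage 3 [49T→74T]: ω = 2529.1005×49/74 = 1674.6747 rpm, dir flips to −; running = −1674.6747
Stage 4 [80T→42T]: ω = 1674.6747×80/42 = 3189.8565 rpm, dir flips to +; running = +3189.8565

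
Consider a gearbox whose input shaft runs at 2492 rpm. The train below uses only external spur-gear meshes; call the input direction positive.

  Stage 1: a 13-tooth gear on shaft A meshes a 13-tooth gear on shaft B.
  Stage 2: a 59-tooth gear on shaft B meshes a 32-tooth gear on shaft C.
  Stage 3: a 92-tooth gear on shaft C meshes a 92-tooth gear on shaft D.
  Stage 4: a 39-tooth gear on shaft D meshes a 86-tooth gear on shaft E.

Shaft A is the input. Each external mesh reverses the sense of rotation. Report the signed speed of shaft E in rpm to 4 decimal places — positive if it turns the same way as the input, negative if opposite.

+2083.6090 rpm (same as input, |ω| = 2083.6090 rpm)

Stage 1 [13T→13T]: ω = 2492.0000×13/13 = 2492.0000 rpm, dir flips to −; running = −2492.0000
Stage 2 [59T→32T]: ω = 2492.0000×59/32 = 4594.6250 rpm, dir flips to +; running = +4594.6250
Stage 3 [92T→92T]: ω = 4594.6250×92/92 = 4594.6250 rpm, dir flips to −; running = −4594.6250
Stage 4 [39T→86T]: ω = 4594.6250×39/86 = 2083.6090 rpm, dir flips to +; running = +2083.6090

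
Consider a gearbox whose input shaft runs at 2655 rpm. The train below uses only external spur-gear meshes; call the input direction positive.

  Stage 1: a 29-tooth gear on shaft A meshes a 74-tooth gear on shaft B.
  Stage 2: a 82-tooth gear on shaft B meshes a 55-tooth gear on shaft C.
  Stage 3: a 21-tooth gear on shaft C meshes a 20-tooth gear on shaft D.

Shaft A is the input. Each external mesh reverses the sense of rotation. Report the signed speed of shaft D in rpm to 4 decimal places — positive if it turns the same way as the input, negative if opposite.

Stage 1 [29T→74T]: ω = 2655.0000×29/74 = 1040.4730 rpm, dir flips to −; running = −1040.4730
Stage 2 [82T→55T]: ω = 1040.4730×82/55 = 1551.2506 rpm, dir flips to +; running = +1551.2506
Stage 3 [21T→20T]: ω = 1551.2506×21/20 = 1628.8131 rpm, dir flips to −; running = −1628.8131

-1628.8131 rpm (opposite to input, |ω| = 1628.8131 rpm)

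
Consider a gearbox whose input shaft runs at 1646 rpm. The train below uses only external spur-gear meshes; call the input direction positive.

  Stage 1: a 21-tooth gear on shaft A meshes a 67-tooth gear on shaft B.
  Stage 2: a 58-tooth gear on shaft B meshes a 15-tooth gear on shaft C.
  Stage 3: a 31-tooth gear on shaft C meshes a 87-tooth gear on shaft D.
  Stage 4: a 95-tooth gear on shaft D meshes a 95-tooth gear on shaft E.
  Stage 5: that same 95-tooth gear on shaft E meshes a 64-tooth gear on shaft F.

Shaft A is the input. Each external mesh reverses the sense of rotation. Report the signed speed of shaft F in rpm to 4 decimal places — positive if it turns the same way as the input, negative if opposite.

Stage 1 [21T→67T]: ω = 1646.0000×21/67 = 515.9104 rpm, dir flips to −; running = −515.9104
Stage 2 [58T→15T]: ω = 515.9104×58/15 = 1994.8537 rpm, dir flips to +; running = +1994.8537
Stage 3 [31T→87T]: ω = 1994.8537×31/87 = 710.8100 rpm, dir flips to −; running = −710.8100
Stage 4 [95T→95T]: ω = 710.8100×95/95 = 710.8100 rpm, dir flips to +; running = +710.8100
Stage 5 [95T→64T]: ω = 710.8100×95/64 = 1055.1085 rpm, dir flips to −; running = −1055.1085

-1055.1085 rpm (opposite to input, |ω| = 1055.1085 rpm)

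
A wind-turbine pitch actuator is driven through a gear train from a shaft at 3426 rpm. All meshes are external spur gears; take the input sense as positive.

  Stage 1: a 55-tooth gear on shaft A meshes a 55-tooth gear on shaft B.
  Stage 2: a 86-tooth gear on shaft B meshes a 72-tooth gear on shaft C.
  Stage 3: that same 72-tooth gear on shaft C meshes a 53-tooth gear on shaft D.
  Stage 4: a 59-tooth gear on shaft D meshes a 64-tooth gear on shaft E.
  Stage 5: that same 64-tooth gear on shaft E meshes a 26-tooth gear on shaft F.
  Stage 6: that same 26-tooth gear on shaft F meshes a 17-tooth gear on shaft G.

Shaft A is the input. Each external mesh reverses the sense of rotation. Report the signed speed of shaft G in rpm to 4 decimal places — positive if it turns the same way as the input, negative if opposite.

+19293.5893 rpm (same as input, |ω| = 19293.5893 rpm)

Stage 1 [55T→55T]: ω = 3426.0000×55/55 = 3426.0000 rpm, dir flips to −; running = −3426.0000
Stage 2 [86T→72T]: ω = 3426.0000×86/72 = 4092.1667 rpm, dir flips to +; running = +4092.1667
Stage 3 [72T→53T]: ω = 4092.1667×72/53 = 5559.1698 rpm, dir flips to −; running = −5559.1698
Stage 4 [59T→64T]: ω = 5559.1698×59/64 = 5124.8597 rpm, dir flips to +; running = +5124.8597
Stage 5 [64T→26T]: ω = 5124.8597×64/26 = 12615.0392 rpm, dir flips to −; running = −12615.0392
Stage 6 [26T→17T]: ω = 12615.0392×26/17 = 19293.5893 rpm, dir flips to +; running = +19293.5893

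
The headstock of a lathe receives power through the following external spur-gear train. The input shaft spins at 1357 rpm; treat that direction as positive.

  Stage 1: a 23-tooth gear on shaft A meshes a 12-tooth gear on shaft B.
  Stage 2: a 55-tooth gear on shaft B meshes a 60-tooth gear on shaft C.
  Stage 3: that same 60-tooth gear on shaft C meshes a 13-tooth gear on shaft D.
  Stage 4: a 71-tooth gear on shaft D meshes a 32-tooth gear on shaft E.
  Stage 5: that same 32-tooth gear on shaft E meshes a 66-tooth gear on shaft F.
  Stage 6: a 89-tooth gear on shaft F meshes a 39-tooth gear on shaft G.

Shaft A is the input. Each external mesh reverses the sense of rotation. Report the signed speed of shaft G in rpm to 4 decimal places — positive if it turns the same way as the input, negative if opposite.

+27013.7942 rpm (same as input, |ω| = 27013.7942 rpm)

Stage 1 [23T→12T]: ω = 1357.0000×23/12 = 2600.9167 rpm, dir flips to −; running = −2600.9167
Stage 2 [55T→60T]: ω = 2600.9167×55/60 = 2384.1736 rpm, dir flips to +; running = +2384.1736
Stage 3 [60T→13T]: ω = 2384.1736×60/13 = 11003.8782 rpm, dir flips to −; running = −11003.8782
Stage 4 [71T→32T]: ω = 11003.8782×71/32 = 24414.8548 rpm, dir flips to +; running = +24414.8548
Stage 5 [32T→66T]: ω = 24414.8548×32/66 = 11837.5053 rpm, dir flips to −; running = −11837.5053
Stage 6 [89T→39T]: ω = 11837.5053×89/39 = 27013.7942 rpm, dir flips to +; running = +27013.7942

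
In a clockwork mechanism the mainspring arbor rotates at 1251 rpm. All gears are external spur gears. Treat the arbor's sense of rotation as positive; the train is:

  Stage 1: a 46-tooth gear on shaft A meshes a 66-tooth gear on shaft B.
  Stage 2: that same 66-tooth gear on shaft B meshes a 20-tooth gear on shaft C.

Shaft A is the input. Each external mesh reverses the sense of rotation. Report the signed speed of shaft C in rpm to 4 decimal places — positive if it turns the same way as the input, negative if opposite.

Stage 1 [46T→66T]: ω = 1251.0000×46/66 = 871.9091 rpm, dir flips to −; running = −871.9091
Stage 2 [66T→20T]: ω = 871.9091×66/20 = 2877.3000 rpm, dir flips to +; running = +2877.3000

+2877.3000 rpm (same as input, |ω| = 2877.3000 rpm)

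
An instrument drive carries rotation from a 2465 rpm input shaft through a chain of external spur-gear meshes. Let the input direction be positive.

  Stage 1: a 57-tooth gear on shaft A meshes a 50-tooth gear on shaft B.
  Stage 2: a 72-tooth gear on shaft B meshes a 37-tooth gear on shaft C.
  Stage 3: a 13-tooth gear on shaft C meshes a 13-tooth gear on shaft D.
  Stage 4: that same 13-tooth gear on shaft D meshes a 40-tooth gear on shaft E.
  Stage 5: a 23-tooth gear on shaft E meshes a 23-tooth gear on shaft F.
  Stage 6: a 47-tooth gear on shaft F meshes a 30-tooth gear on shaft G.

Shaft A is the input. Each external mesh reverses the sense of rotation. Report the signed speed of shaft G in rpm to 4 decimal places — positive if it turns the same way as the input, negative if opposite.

+2784.2775 rpm (same as input, |ω| = 2784.2775 rpm)

Stage 1 [57T→50T]: ω = 2465.0000×57/50 = 2810.1000 rpm, dir flips to −; running = −2810.1000
Stage 2 [72T→37T]: ω = 2810.1000×72/37 = 5468.3027 rpm, dir flips to +; running = +5468.3027
Stage 3 [13T→13T]: ω = 5468.3027×13/13 = 5468.3027 rpm, dir flips to −; running = −5468.3027
Stage 4 [13T→40T]: ω = 5468.3027×13/40 = 1777.1984 rpm, dir flips to +; running = +1777.1984
Stage 5 [23T→23T]: ω = 1777.1984×23/23 = 1777.1984 rpm, dir flips to −; running = −1777.1984
Stage 6 [47T→30T]: ω = 1777.1984×47/30 = 2784.2775 rpm, dir flips to +; running = +2784.2775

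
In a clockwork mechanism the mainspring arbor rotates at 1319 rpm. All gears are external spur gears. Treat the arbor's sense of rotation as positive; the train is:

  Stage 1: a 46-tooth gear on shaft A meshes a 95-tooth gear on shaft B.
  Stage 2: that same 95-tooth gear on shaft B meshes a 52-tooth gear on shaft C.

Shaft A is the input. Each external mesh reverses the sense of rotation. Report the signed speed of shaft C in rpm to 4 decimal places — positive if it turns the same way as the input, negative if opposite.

+1166.8077 rpm (same as input, |ω| = 1166.8077 rpm)

Stage 1 [46T→95T]: ω = 1319.0000×46/95 = 638.6737 rpm, dir flips to −; running = −638.6737
Stage 2 [95T→52T]: ω = 638.6737×95/52 = 1166.8077 rpm, dir flips to +; running = +1166.8077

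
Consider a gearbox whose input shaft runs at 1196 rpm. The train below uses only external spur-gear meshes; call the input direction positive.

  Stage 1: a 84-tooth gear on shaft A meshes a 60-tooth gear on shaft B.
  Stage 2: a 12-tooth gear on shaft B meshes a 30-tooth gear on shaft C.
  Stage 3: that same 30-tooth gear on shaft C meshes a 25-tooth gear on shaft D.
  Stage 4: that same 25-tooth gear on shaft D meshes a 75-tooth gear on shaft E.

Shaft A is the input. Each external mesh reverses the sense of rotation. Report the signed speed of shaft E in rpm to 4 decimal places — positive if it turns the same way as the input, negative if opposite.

Stage 1 [84T→60T]: ω = 1196.0000×84/60 = 1674.4000 rpm, dir flips to −; running = −1674.4000
Stage 2 [12T→30T]: ω = 1674.4000×12/30 = 669.7600 rpm, dir flips to +; running = +669.7600
Stage 3 [30T→25T]: ω = 669.7600×30/25 = 803.7120 rpm, dir flips to −; running = −803.7120
Stage 4 [25T→75T]: ω = 803.7120×25/75 = 267.9040 rpm, dir flips to +; running = +267.9040

+267.9040 rpm (same as input, |ω| = 267.9040 rpm)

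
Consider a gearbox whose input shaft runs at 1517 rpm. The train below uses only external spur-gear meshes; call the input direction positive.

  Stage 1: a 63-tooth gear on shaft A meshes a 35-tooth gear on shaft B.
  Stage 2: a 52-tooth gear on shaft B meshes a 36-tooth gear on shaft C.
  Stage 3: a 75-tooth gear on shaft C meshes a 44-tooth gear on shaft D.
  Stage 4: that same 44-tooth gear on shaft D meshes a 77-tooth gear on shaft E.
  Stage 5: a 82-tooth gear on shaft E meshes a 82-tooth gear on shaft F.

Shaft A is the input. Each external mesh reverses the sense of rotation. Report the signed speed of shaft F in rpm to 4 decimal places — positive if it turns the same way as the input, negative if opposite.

-3841.7532 rpm (opposite to input, |ω| = 3841.7532 rpm)

Stage 1 [63T→35T]: ω = 1517.0000×63/35 = 2730.6000 rpm, dir flips to −; running = −2730.6000
Stage 2 [52T→36T]: ω = 2730.6000×52/36 = 3944.2000 rpm, dir flips to +; running = +3944.2000
Stage 3 [75T→44T]: ω = 3944.2000×75/44 = 6723.0682 rpm, dir flips to −; running = −6723.0682
Stage 4 [44T→77T]: ω = 6723.0682×44/77 = 3841.7532 rpm, dir flips to +; running = +3841.7532
Stage 5 [82T→82T]: ω = 3841.7532×82/82 = 3841.7532 rpm, dir flips to −; running = −3841.7532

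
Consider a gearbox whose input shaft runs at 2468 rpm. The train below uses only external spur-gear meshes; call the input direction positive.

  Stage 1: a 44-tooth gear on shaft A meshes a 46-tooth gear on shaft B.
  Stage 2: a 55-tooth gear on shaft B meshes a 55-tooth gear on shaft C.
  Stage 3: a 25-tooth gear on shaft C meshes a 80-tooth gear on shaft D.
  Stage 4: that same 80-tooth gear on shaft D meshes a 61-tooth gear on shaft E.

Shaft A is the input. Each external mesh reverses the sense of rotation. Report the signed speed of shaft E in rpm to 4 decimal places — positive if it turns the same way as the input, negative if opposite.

+967.4982 rpm (same as input, |ω| = 967.4982 rpm)

Stage 1 [44T→46T]: ω = 2468.0000×44/46 = 2360.6957 rpm, dir flips to −; running = −2360.6957
Stage 2 [55T→55T]: ω = 2360.6957×55/55 = 2360.6957 rpm, dir flips to +; running = +2360.6957
Stage 3 [25T→80T]: ω = 2360.6957×25/80 = 737.7174 rpm, dir flips to −; running = −737.7174
Stage 4 [80T→61T]: ω = 737.7174×80/61 = 967.4982 rpm, dir flips to +; running = +967.4982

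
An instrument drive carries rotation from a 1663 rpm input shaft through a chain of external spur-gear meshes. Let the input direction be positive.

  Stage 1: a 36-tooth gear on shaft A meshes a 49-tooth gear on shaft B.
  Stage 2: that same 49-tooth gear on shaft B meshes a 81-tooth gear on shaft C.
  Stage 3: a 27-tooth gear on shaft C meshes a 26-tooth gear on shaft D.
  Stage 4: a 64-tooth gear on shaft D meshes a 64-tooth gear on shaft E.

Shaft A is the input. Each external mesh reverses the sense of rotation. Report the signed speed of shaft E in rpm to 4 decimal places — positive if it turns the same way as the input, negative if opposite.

Stage 1 [36T→49T]: ω = 1663.0000×36/49 = 1221.7959 rpm, dir flips to −; running = −1221.7959
Stage 2 [49T→81T]: ω = 1221.7959×49/81 = 739.1111 rpm, dir flips to +; running = +739.1111
Stage 3 [27T→26T]: ω = 739.1111×27/26 = 767.5385 rpm, dir flips to −; running = −767.5385
Stage 4 [64T→64T]: ω = 767.5385×64/64 = 767.5385 rpm, dir flips to +; running = +767.5385

+767.5385 rpm (same as input, |ω| = 767.5385 rpm)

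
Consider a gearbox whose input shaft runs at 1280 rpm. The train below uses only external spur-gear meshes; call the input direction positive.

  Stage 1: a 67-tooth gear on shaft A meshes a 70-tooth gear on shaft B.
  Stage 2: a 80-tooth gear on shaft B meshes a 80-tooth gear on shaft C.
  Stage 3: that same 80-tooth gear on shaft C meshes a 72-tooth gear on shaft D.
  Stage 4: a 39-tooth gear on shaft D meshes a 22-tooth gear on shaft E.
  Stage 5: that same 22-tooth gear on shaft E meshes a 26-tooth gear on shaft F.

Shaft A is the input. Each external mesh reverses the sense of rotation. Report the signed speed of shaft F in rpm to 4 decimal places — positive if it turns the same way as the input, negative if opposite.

Stage 1 [67T→70T]: ω = 1280.0000×67/70 = 1225.1429 rpm, dir flips to −; running = −1225.1429
Stage 2 [80T→80T]: ω = 1225.1429×80/80 = 1225.1429 rpm, dir flips to +; running = +1225.1429
Stage 3 [80T→72T]: ω = 1225.1429×80/72 = 1361.2698 rpm, dir flips to −; running = −1361.2698
Stage 4 [39T→22T]: ω = 1361.2698×39/22 = 2413.1602 rpm, dir flips to +; running = +2413.1602
Stage 5 [22T→26T]: ω = 2413.1602×22/26 = 2041.9048 rpm, dir flips to −; running = −2041.9048

-2041.9048 rpm (opposite to input, |ω| = 2041.9048 rpm)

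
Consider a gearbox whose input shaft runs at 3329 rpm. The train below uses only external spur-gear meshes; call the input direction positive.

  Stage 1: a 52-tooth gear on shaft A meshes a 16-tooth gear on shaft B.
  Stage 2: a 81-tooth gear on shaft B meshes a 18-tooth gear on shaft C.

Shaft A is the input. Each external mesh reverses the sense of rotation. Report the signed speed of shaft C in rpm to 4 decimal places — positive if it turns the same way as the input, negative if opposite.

+48686.6250 rpm (same as input, |ω| = 48686.6250 rpm)

Stage 1 [52T→16T]: ω = 3329.0000×52/16 = 10819.2500 rpm, dir flips to −; running = −10819.2500
Stage 2 [81T→18T]: ω = 10819.2500×81/18 = 48686.6250 rpm, dir flips to +; running = +48686.6250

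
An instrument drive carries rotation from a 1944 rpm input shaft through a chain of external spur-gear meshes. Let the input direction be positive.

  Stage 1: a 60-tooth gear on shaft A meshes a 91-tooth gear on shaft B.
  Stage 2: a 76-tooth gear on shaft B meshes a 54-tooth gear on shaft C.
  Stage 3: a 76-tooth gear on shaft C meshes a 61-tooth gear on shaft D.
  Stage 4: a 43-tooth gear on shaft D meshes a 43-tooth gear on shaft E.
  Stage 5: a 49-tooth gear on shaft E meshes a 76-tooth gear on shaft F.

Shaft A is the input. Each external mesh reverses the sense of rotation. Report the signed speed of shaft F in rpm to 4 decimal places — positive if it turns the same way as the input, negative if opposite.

-1449.0794 rpm (opposite to input, |ω| = 1449.0794 rpm)

Stage 1 [60T→91T]: ω = 1944.0000×60/91 = 1281.7582 rpm, dir flips to −; running = −1281.7582
Stage 2 [76T→54T]: ω = 1281.7582×76/54 = 1803.9560 rpm, dir flips to +; running = +1803.9560
Stage 3 [76T→61T]: ω = 1803.9560×76/61 = 2247.5518 rpm, dir flips to −; running = −2247.5518
Stage 4 [43T→43T]: ω = 2247.5518×43/43 = 2247.5518 rpm, dir flips to +; running = +2247.5518
Stage 5 [49T→76T]: ω = 2247.5518×49/76 = 1449.0794 rpm, dir flips to −; running = −1449.0794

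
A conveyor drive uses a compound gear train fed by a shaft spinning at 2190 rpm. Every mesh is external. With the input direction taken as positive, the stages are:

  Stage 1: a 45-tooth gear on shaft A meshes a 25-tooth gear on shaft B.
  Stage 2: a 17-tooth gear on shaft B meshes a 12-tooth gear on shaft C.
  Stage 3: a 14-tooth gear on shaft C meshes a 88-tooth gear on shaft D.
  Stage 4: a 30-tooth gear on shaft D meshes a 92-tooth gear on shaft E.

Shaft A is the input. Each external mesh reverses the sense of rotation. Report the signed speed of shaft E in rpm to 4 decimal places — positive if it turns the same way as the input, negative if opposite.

Stage 1 [45T→25T]: ω = 2190.0000×45/25 = 3942.0000 rpm, dir flips to −; running = −3942.0000
Stage 2 [17T→12T]: ω = 3942.0000×17/12 = 5584.5000 rpm, dir flips to +; running = +5584.5000
Stage 3 [14T→88T]: ω = 5584.5000×14/88 = 888.4432 rpm, dir flips to −; running = −888.4432
Stage 4 [30T→92T]: ω = 888.4432×30/92 = 289.7097 rpm, dir flips to +; running = +289.7097

+289.7097 rpm (same as input, |ω| = 289.7097 rpm)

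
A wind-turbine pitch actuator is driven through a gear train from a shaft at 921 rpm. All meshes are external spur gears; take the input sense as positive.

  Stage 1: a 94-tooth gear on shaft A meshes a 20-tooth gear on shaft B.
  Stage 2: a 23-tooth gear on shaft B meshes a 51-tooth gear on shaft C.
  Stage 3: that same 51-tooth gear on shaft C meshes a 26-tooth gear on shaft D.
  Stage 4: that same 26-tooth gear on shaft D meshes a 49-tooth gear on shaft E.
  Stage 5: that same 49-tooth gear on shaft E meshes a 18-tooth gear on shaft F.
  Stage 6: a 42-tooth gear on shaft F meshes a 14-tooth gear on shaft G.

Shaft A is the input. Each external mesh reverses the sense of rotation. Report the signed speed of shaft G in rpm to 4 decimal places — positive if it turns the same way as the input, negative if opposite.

+16593.3500 rpm (same as input, |ω| = 16593.3500 rpm)

Stage 1 [94T→20T]: ω = 921.0000×94/20 = 4328.7000 rpm, dir flips to −; running = −4328.7000
Stage 2 [23T→51T]: ω = 4328.7000×23/51 = 1952.1588 rpm, dir flips to +; running = +1952.1588
Stage 3 [51T→26T]: ω = 1952.1588×51/26 = 3829.2346 rpm, dir flips to −; running = −3829.2346
Stage 4 [26T→49T]: ω = 3829.2346×26/49 = 2031.8388 rpm, dir flips to +; running = +2031.8388
Stage 5 [49T→18T]: ω = 2031.8388×49/18 = 5531.1167 rpm, dir flips to −; running = −5531.1167
Stage 6 [42T→14T]: ω = 5531.1167×42/14 = 16593.3500 rpm, dir flips to +; running = +16593.3500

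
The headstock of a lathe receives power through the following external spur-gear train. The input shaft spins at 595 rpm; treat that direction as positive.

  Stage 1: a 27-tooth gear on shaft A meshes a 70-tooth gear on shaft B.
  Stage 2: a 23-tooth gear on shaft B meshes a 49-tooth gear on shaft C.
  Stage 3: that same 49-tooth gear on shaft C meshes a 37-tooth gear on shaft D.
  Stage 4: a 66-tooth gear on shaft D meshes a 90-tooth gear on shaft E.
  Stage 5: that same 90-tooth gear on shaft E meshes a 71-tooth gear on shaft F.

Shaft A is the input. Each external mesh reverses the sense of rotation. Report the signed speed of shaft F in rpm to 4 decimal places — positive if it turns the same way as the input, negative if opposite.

-132.6155 rpm (opposite to input, |ω| = 132.6155 rpm)

Stage 1 [27T→70T]: ω = 595.0000×27/70 = 229.5000 rpm, dir flips to −; running = −229.5000
Stage 2 [23T→49T]: ω = 229.5000×23/49 = 107.7245 rpm, dir flips to +; running = +107.7245
Stage 3 [49T→37T]: ω = 107.7245×49/37 = 142.6622 rpm, dir flips to −; running = −142.6622
Stage 4 [66T→90T]: ω = 142.6622×66/90 = 104.6189 rpm, dir flips to +; running = +104.6189
Stage 5 [90T→71T]: ω = 104.6189×90/71 = 132.6155 rpm, dir flips to −; running = −132.6155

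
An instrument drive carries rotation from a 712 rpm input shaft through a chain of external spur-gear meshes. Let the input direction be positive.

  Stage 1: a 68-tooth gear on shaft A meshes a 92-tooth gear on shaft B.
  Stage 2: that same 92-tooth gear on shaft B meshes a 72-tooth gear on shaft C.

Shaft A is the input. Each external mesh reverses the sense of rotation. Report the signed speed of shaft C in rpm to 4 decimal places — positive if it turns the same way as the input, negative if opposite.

+672.4444 rpm (same as input, |ω| = 672.4444 rpm)

Stage 1 [68T→92T]: ω = 712.0000×68/92 = 526.2609 rpm, dir flips to −; running = −526.2609
Stage 2 [92T→72T]: ω = 526.2609×92/72 = 672.4444 rpm, dir flips to +; running = +672.4444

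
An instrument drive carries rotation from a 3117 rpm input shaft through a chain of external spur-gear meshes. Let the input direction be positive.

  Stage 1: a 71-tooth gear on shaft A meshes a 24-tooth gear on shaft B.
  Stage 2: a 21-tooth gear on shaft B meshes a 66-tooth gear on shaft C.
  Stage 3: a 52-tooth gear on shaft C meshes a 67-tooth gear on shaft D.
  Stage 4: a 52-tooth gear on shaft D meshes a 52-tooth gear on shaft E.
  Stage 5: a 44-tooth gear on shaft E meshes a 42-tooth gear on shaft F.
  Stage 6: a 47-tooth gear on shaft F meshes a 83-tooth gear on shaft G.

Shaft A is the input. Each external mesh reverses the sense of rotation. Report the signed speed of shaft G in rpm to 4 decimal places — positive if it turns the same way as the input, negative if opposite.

Stage 1 [71T→24T]: ω = 3117.0000×71/24 = 9221.1250 rpm, dir flips to −; running = −9221.1250
Stage 2 [21T→66T]: ω = 9221.1250×21/66 = 2933.9943 rpm, dir flips to +; running = +2933.9943
Stage 3 [52T→67T]: ω = 2933.9943×52/67 = 2277.1299 rpm, dir flips to −; running = −2277.1299
Stage 4 [52T→52T]: ω = 2277.1299×52/52 = 2277.1299 rpm, dir flips to +; running = +2277.1299
Stage 5 [44T→42T]: ω = 2277.1299×44/42 = 2385.5647 rpm, dir flips to −; running = −2385.5647
Stage 6 [47T→83T]: ω = 2385.5647×47/83 = 1350.8619 rpm, dir flips to +; running = +1350.8619

+1350.8619 rpm (same as input, |ω| = 1350.8619 rpm)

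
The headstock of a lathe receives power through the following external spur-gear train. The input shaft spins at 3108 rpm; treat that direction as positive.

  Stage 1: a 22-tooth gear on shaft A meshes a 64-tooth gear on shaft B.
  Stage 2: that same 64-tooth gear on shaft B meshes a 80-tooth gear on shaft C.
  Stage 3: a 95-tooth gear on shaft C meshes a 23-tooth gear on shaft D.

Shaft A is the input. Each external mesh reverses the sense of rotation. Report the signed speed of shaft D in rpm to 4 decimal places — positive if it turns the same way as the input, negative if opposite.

Stage 1 [22T→64T]: ω = 3108.0000×22/64 = 1068.3750 rpm, dir flips to −; running = −1068.3750
Stage 2 [64T→80T]: ω = 1068.3750×64/80 = 854.7000 rpm, dir flips to +; running = +854.7000
Stage 3 [95T→23T]: ω = 854.7000×95/23 = 3530.2826 rpm, dir flips to −; running = −3530.2826

-3530.2826 rpm (opposite to input, |ω| = 3530.2826 rpm)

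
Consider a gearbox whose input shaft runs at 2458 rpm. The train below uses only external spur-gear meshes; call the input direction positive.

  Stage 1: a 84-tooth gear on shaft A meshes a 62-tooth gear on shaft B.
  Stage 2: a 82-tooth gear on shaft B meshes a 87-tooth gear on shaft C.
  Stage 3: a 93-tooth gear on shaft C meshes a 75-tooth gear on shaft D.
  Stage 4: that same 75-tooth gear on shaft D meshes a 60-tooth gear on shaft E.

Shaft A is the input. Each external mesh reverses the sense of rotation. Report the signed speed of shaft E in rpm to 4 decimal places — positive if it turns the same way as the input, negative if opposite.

Stage 1 [84T→62T]: ω = 2458.0000×84/62 = 3330.1935 rpm, dir flips to −; running = −3330.1935
Stage 2 [82T→87T]: ω = 3330.1935×82/87 = 3138.8031 rpm, dir flips to +; running = +3138.8031
Stage 3 [93T→75T]: ω = 3138.8031×93/75 = 3892.1159 rpm, dir flips to −; running = −3892.1159
Stage 4 [75T→60T]: ω = 3892.1159×75/60 = 4865.1448 rpm, dir flips to +; running = +4865.1448

+4865.1448 rpm (same as input, |ω| = 4865.1448 rpm)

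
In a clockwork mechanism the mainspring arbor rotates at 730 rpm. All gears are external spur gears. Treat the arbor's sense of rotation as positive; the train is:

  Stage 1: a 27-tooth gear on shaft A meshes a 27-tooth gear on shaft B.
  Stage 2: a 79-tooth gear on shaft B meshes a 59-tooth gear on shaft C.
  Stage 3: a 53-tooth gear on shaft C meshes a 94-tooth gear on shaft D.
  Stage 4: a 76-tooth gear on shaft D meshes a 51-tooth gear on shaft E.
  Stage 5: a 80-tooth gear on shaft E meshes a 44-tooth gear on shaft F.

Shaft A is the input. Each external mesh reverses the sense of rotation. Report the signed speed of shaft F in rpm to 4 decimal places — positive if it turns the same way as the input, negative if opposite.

Stage 1 [27T→27T]: ω = 730.0000×27/27 = 730.0000 rpm, dir flips to −; running = −730.0000
Stage 2 [79T→59T]: ω = 730.0000×79/59 = 977.4576 rpm, dir flips to +; running = +977.4576
Stage 3 [53T→94T]: ω = 977.4576×53/94 = 551.1197 rpm, dir flips to −; running = −551.1197
Stage 4 [76T→51T]: ω = 551.1197×76/51 = 821.2765 rpm, dir flips to +; running = +821.2765
Stage 5 [80T→44T]: ω = 821.2765×80/44 = 1493.2299 rpm, dir flips to −; running = −1493.2299

-1493.2299 rpm (opposite to input, |ω| = 1493.2299 rpm)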